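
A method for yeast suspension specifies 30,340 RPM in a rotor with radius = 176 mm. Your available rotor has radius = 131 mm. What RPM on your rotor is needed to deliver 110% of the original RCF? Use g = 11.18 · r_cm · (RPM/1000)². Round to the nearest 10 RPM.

Original rotor: r = 176 mm = 17.6 cm
RCF = 11.18 × r × (N/1000)²
RCF_original = 11.18 × 17.6 × (30.34)² = 11.18 × 17.6 × 920.5156 ≈ 181,128 × g
Target RCF = 1.1 × 181,128 ≈ 199,240.8 × g
Your rotor: r = 131 mm = 13.1 cm
199,240.8 = 11.18 × 13.1 × (N/1000)²
(N/1000)² = 199,240.8 / 146.458 = 1360.395
N = 1000 × √1360.395 ≈ 36,883.5

≈ 36880 RPM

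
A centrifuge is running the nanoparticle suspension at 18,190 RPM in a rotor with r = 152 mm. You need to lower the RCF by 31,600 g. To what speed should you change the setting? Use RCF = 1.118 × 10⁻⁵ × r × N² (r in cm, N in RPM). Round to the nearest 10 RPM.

≈ 12040 RPM

r = 152 mm = 15.2 cm
Current RCF = 1.118 × 10⁻⁵ × 15.2 × (18190)² = 1.118 × 10⁻⁵ × 15.2 × 330,876,100 ≈ 56,227.8 × g
Target RCF = 56,227.8 − 31,600 = 24,627.8 × g
N² = 24,627.8 / (16.9936 × 10⁻⁵) = 144,923,971
N ≈ √144,923,971 ≈ 12,038.4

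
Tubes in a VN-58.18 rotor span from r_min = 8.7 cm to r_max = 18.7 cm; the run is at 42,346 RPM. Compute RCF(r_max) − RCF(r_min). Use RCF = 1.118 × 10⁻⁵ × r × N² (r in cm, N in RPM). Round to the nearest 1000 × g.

≈ 200000 × g

ΔRCF = 1.118 × 10⁻⁵ × (r_max − r_min) × N² = 1.118 × 10⁻⁵ × 10.0 × 1,793,183,716 ≈ 200,477.9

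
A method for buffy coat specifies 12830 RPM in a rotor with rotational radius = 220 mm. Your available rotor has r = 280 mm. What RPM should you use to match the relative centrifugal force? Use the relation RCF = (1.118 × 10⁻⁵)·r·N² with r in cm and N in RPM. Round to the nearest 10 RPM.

11370 RPM

Original rotor: r = 220 mm = 22.0 cm
RCF = 1.118 × 10⁻⁵ × r × N²
RCF_original = 1.118 × 10⁻⁵ × 22 × (12830)² = 1.118 × 10⁻⁵ × 22 × 164,608,900 ≈ 40,487.2 × g
Your rotor: r = 280 mm = 28.0 cm
40,487.2 = 1.118 × 10⁻⁵ × 28 × N²
N² = 40,487.2 / (31.304 × 10⁻⁵) = 129,335,548
N ≈ √129,335,548 ≈ 11,372.6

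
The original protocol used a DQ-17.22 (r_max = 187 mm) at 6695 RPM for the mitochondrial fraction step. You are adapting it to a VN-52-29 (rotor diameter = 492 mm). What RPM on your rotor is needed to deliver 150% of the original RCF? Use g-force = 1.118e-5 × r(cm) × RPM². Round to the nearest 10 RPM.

7150 RPM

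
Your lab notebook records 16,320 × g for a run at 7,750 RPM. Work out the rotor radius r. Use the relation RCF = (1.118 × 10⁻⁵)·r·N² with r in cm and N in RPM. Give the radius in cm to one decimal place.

≈ 24.3 cm

16320 = 1.118 × 10⁻⁵ × r × (7750)²
r = 16320 / (1.118 × 10⁻⁵ × 60,062,500) = 16320 / 671.4987 ≈ 24.304 cm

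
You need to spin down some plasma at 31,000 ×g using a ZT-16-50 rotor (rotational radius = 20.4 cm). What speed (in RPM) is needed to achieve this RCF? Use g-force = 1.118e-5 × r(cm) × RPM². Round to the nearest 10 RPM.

31,000 = 1.118 × 10⁻⁵ × 20.4 × N²
N² = 31,000 / (22.8072 × 10⁻⁵) = 135,921,990
N ≈ √135,921,990 ≈ 11,658.6

≈ 11660 RPM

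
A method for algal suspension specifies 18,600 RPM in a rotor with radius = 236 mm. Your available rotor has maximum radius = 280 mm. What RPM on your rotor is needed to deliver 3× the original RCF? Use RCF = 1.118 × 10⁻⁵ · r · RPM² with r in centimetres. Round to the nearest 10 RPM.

≈ 29580 RPM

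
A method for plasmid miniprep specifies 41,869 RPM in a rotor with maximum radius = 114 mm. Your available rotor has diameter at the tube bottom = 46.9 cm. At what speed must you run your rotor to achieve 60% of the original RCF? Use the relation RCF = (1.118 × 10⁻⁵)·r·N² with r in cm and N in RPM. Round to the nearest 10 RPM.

22610 RPM

Original rotor: r = 114 mm = 11.4 cm
RCF_original = 1.118 × 10⁻⁵ × 11.4 × (41869)² = 1.118 × 10⁻⁵ × 11.4 × 1,753,013,161 ≈ 223,425 × g
Target RCF = 0.6 × 223,425 ≈ 134,055 × g
Your rotor: r = 46.9 / 2 = 23.45 cm
134,055 = 1.118 × 10⁻⁵ × 23.45 × N²
N² = 134,055 / (26.2171 × 10⁻⁵) = 511,326,577
N ≈ √511,326,577 ≈ 22,612.5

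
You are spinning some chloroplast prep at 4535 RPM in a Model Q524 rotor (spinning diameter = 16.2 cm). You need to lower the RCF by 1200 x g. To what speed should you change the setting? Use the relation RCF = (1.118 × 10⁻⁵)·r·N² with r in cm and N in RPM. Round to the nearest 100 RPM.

r = 16.2 / 2 = 8.1 cm
Current RCF = 1.118 × 10⁻⁵ × 8.1 × (4535)² = 1.118 × 10⁻⁵ × 8.1 × 20,566,225 ≈ 1,862.4 × g
Target RCF = 1,862.4 − 1,200 = 662.4 × g
N² = 662.4 / (9.0558 × 10⁻⁵) = 7,314,649
N ≈ √7,314,649 ≈ 2,704.6

≈ 2700 RPM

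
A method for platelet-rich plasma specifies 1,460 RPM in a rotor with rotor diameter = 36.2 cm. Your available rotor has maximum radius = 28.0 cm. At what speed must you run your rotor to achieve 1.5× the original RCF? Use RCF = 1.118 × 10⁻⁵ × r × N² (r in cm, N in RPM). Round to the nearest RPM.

Original rotor: r = 36.2 / 2 = 18.1 cm
RCF_original = 1.118 × 10⁻⁵ × 18.1 × (1460)² = 1.118 × 10⁻⁵ × 18.1 × 2,131,600 ≈ 431.3 × g
Target RCF = 1.5 × 431.3 ≈ 647 × g
647 = 1.118 × 10⁻⁵ × 28 × N²
N² = 647 / (31.304 × 10⁻⁵) = 2,066,829
N ≈ √2,066,829 ≈ 1,437.6

≈ 1438 RPM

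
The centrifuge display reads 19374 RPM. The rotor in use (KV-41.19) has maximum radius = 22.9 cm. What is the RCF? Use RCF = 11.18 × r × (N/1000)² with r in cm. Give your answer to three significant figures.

≈ 96100 ×g

RCF = 11.18 × 22.9 × (19.374)² = 11.18 × 22.9 × 375.351876 ≈ 96,098.3 × g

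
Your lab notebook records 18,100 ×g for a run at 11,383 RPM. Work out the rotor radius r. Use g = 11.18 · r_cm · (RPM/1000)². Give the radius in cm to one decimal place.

18100 = 11.18 × r × (11.383)²
r = 18100 / (11.18 × 129.572689) = 18100 / 1448.623 ≈ 12.495 cm

12.5 cm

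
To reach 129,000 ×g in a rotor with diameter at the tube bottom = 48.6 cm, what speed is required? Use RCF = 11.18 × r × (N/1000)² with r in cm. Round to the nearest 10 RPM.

21790 RPM

r = 48.6 / 2 = 24.3 cm
129,000 = 11.18 × 24.3 × (N/1000)²
(N/1000)² = 129,000 / 271.674 = 474.8338
N = 1000 × √474.8338 ≈ 21,790.7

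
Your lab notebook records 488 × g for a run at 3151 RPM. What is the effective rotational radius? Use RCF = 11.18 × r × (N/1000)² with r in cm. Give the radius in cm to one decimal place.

r ≈ 4.4 cm

488 = 11.18 × r × (3.151)²
r = 488 / (11.18 × 9.928801) = 488 / 111.004 ≈ 4.396 cm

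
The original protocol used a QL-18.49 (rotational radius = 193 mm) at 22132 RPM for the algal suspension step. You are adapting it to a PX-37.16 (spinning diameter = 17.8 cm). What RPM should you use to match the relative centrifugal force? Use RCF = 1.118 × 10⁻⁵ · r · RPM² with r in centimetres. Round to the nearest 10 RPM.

Original rotor: r = 193 mm = 19.3 cm
RCF = 1.118 × 10⁻⁵ × r × N²
RCF_original = 1.118 × 10⁻⁵ × 19.3 × (22132)² = 1.118 × 10⁻⁵ × 19.3 × 489,825,424 ≈ 105,691.6 × g
Your rotor: r = 17.8 / 2 = 8.9 cm
105,691.6 = 1.118 × 10⁻⁵ × 8.9 × N²
N² = 105,691.6 / (9.9502 × 10⁻⁵) = 1,062,205,785
N ≈ √1,062,205,785 ≈ 32,591.5

32590 RPM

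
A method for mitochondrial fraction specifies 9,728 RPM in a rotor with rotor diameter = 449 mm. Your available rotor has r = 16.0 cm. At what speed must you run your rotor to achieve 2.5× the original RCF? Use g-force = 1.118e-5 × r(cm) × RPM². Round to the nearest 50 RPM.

Original rotor: r = 449 mm / 2 = 224.5 mm = 22.45 cm
RCF = 1.118 × 10⁻⁵ × r × N²
RCF_original = 1.118 × 10⁻⁵ × 22.45 × (9728)² = 1.118 × 10⁻⁵ × 22.45 × 94,633,984 ≈ 23,752.3 × g
Target RCF = 2.5 × 23,752.3 ≈ 59,380.8 × g
59,380.8 = 1.118 × 10⁻⁵ × 16 × N²
N² = 59,380.8 / (17.888 × 10⁻⁵) = 331,958,855
N ≈ √331,958,855 ≈ 18,219.7

≈ 18200 RPM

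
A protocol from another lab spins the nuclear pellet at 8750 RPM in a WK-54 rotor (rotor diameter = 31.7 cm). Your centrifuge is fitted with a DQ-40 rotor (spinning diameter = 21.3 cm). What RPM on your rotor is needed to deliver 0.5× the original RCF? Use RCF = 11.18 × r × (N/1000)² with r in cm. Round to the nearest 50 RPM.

Original rotor: r = 31.7 / 2 = 15.85 cm
RCF_original = 11.18 × 15.85 × (8.75)² = 11.18 × 15.85 × 76.5625 ≈ 13,567.1 × g
Target RCF = 0.5 × 13,567.1 ≈ 6,783.6 × g
Your rotor: r = 21.3 / 2 = 10.65 cm
6,783.6 = 11.18 × 10.65 × (N/1000)²
(N/1000)² = 6,783.6 / 119.067 = 56.97296
N = 1000 × √56.97296 ≈ 7,548.0

7550 RPM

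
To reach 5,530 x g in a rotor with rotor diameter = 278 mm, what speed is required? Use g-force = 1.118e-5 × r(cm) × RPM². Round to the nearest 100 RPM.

r = 278 mm / 2 = 139 mm = 13.9 cm
RCF = 1.118 × 10⁻⁵ × r × N²
5,530 = 1.118 × 10⁻⁵ × 13.9 × N²
N² = 5,530 / (15.5402 × 10⁻⁵) = 35,585,128
N ≈ √35,585,128 ≈ 5,965.3

6000 RPM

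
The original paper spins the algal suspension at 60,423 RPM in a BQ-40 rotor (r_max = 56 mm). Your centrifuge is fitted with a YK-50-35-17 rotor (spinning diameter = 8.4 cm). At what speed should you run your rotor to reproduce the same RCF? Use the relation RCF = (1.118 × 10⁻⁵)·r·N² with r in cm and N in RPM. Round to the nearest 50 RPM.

Original rotor: r = 56 mm = 5.6 cm
RCF = 1.118 × 10⁻⁵ × r × N²
RCF_original = 1.118 × 10⁻⁵ × 5.6 × (60423)² = 1.118 × 10⁻⁵ × 5.6 × 3,650,938,929 ≈ 228,578 × g
Your rotor: r = 8.4 / 2 = 4.2 cm
228,578 = 1.118 × 10⁻⁵ × 4.2 × N²
N² = 228,578 / (4.6956 × 10⁻⁵) = 4,867,918,903
N ≈ √4,867,918,903 ≈ 69,770.5

≈ 69750 RPM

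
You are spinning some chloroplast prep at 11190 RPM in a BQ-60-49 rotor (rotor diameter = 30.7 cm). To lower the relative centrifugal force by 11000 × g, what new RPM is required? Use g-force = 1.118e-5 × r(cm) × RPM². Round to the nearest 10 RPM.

r = 30.7 / 2 = 15.35 cm
Current RCF = 1.118 × 10⁻⁵ × 15.35 × (11190)² = 1.118 × 10⁻⁵ × 15.35 × 125,216,100 ≈ 21,488.7 × g
Target RCF = 21,488.7 − 11,000 = 10,488.7 × g
N² = 10,488.7 / (17.1613 × 10⁻⁵) = 61,118,330
N ≈ √61,118,330 ≈ 7,817.8

N₂ ≈ 7820 RPM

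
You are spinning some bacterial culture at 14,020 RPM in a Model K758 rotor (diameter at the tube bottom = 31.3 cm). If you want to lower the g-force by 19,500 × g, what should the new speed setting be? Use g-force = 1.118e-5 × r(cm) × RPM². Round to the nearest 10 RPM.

9230 RPM

r = 31.3 / 2 = 15.65 cm
Current RCF = 1.118 × 10⁻⁵ × 15.65 × (14020)² = 1.118 × 10⁻⁵ × 15.65 × 196,560,400 ≈ 34,391.6 × g
Target RCF = 34,391.6 − 19,500 = 14,891.6 × g
N² = 14,891.6 / (17.4967 × 10⁻⁵) = 85,110,907
N ≈ √85,110,907 ≈ 9,225.6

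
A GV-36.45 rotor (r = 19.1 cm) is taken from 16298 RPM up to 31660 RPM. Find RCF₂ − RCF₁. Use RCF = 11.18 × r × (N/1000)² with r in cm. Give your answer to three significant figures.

≈ 157000 x g

RCF₁ = 11.18 × 19.1 × (16.298)² = 11.18 × 19.1 × 265.624804 ≈ 56,721 × g
RCF₂ = 11.18 × 19.1 × (31.66)² = 11.18 × 19.1 × 1,002.3556 ≈ 214,041 × g
Increase = 214,041 − 56,721 = 157,320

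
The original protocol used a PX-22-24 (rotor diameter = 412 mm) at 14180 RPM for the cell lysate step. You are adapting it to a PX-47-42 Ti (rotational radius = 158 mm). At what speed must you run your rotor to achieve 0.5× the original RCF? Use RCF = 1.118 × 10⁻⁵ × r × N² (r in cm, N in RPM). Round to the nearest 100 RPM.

11400 RPM

Original rotor: r = 412 mm / 2 = 206 mm = 20.6 cm
RCF = 1.118 × 10⁻⁵ × r × N²
RCF_original = 1.118 × 10⁻⁵ × 20.6 × (14180)² = 1.118 × 10⁻⁵ × 20.6 × 201,072,400 ≈ 46,308.6 × g
Target RCF = 0.5 × 46,308.6 ≈ 23,154.3 × g
Your rotor: r = 158 mm = 15.8 cm
23,154.3 = 1.118 × 10⁻⁵ × 15.8 × N²
N² = 23,154.3 / (17.6644 × 10⁻⁵) = 131,078,893
N ≈ √131,078,893 ≈ 11,449.0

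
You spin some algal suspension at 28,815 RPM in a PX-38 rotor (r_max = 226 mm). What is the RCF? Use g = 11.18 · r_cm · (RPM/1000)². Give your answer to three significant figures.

r = 226 mm = 22.6 cm
RCF = 11.18 × 22.6 × (28.815)² = 11.18 × 22.6 × 830.304225 ≈ 209,791.3 × g

≈ 210000 g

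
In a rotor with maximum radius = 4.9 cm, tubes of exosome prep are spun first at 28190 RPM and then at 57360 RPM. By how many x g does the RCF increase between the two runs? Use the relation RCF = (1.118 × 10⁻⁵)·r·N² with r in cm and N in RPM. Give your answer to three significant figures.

137000 x g

RCF₁ = 1.118 × 10⁻⁵ × 4.9 × (28190)² = 1.118 × 10⁻⁵ × 4.9 × 794,676,100 ≈ 43,533.9 × g
RCF₂ = 1.118 × 10⁻⁵ × 4.9 × (57360)² = 1.118 × 10⁻⁵ × 4.9 × 3,290,169,600 ≈ 180,242.1 × g
Increase = 180,242.1 − 43,533.9 = 136,708.2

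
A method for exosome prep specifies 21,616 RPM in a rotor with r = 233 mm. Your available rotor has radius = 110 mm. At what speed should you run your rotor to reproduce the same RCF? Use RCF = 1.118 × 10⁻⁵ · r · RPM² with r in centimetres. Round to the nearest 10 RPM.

31460 RPM

Original rotor: r = 233 mm = 23.3 cm
RCF_original = 1.118 × 10⁻⁵ × 23.3 × (21616)² = 1.118 × 10⁻⁵ × 23.3 × 467,251,456 ≈ 121,716.2 × g
Your rotor: r = 110 mm = 11.0 cm
121,716.2 = 1.118 × 10⁻⁵ × 11 × N²
N² = 121,716.2 / (12.298 × 10⁻⁵) = 989,723,532
N ≈ √989,723,532 ≈ 31,459.9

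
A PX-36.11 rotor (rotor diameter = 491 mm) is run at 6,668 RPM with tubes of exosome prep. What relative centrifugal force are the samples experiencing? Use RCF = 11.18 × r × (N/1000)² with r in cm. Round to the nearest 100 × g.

12200 × g

r = 491 mm / 2 = 245.5 mm = 24.55 cm
RCF = 11.18 × r × (N/1000)²
RCF = 11.18 × 24.55 × (6.668)² = 11.18 × 24.55 × 44.462224 ≈ 12,203.5 × g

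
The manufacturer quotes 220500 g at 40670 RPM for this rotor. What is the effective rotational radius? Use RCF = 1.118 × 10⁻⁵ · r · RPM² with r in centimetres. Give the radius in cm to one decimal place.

11.9 cm

220500 = 1.118 × 10⁻⁵ × r × (40670)²
r = 220500 / (1.118 × 10⁻⁵ × 1,654,048,900) = 220500 / 18492.27 ≈ 11.924 cm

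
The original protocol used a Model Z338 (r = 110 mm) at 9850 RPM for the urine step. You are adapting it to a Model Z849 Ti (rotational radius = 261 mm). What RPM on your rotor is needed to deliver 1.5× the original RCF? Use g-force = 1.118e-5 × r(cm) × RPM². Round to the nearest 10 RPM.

Original rotor: r = 110 mm = 11.0 cm
RCF = 1.118 × 10⁻⁵ × r × N²
RCF_original = 1.118 × 10⁻⁵ × 11 × (9850)² = 1.118 × 10⁻⁵ × 11 × 97,022,500 ≈ 11,931.8 × g
Target RCF = 1.5 × 11,931.8 ≈ 17,897.7 × g
Your rotor: r = 261 mm = 26.1 cm
17,897.7 = 1.118 × 10⁻⁵ × 26.1 × N²
N² = 17,897.7 / (29.1798 × 10⁻⁵) = 61,335,924
N ≈ √61,335,924 ≈ 7,831.7

≈ 7830 RPM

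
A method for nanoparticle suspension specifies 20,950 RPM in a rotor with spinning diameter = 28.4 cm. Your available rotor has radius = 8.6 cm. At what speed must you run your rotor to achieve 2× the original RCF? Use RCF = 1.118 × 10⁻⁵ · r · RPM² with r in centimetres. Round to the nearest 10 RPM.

38070 RPM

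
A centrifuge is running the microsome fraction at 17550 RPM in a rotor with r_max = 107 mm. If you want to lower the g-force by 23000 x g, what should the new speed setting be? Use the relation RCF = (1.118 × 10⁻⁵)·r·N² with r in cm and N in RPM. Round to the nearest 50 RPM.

r = 107 mm = 10.7 cm
Current RCF = 1.118 × 10⁻⁵ × 10.7 × (17550)² = 1.118 × 10⁻⁵ × 10.7 × 308,002,500 ≈ 36,845.1 × g
Target RCF = 36,845.1 − 23,000 = 13,845.1 × g
N² = 13,845.1 / (11.9626 × 10⁻⁵) = 115,736,546
N ≈ √115,736,546 ≈ 10,758.1

≈ 10750 RPM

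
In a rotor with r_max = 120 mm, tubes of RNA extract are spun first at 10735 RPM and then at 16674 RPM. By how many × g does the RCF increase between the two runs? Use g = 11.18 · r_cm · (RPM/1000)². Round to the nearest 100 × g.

r = 120 mm = 12.0 cm
RCF₁ = 11.18 × 12 × (10.735)² = 11.18 × 12 × 115.240225 ≈ 15,460.6 × g
RCF₂ = 11.18 × 12 × (16.674)² = 11.18 × 12 × 278.022276 ≈ 37,299.5 × g
Increase = 37,299.5 − 15,460.6 = 21,838.9

21800 × g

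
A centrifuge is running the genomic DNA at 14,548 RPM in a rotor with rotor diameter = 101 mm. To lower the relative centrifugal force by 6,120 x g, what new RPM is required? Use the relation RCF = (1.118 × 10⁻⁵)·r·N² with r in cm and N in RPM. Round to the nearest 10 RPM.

r = 101 mm / 2 = 50.5 mm = 5.05 cm
Current RCF = 1.118 × 10⁻⁵ × 5.05 × (14548)² = 1.118 × 10⁻⁵ × 5.05 × 211,644,304 ≈ 11,949.2 × g
Target RCF = 11,949.2 − 6,120 = 5,829.2 × g
N² = 5,829.2 / (5.6459 × 10⁻⁵) = 103,246,604
N ≈ √103,246,604 ≈ 10,161.0

≈ 10160 RPM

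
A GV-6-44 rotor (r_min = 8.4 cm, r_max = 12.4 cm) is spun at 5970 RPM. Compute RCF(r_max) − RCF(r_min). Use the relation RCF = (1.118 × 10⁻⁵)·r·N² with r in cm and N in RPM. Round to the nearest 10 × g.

ΔRCF = 1.118 × 10⁻⁵ × (r_max − r_min) × N² = 1.118 × 10⁻⁵ × 4.0 × 35,640,900 ≈ 1,593.9

1590 g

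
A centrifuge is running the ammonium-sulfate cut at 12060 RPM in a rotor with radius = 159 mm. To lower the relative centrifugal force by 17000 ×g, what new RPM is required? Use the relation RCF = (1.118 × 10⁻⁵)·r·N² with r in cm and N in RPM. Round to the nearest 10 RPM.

7060 RPM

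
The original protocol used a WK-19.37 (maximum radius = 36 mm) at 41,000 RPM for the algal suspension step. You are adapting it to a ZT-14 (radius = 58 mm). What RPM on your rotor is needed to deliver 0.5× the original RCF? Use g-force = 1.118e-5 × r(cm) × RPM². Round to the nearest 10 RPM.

≈ 22840 RPM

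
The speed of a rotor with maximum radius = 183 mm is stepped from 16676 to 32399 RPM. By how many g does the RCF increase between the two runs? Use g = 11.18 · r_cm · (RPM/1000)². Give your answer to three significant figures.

r = 183 mm = 18.3 cm
RCF₁ = 11.18 × 18.3 × (16.676)² = 11.18 × 18.3 × 278.088976 ≈ 56,895.3 × g
RCF₂ = 11.18 × 18.3 × (32.399)² = 11.18 × 18.3 × 1,049.695201 ≈ 214,761.3 × g
Increase = 214,761.3 − 56,895.3 = 157,866

158000 g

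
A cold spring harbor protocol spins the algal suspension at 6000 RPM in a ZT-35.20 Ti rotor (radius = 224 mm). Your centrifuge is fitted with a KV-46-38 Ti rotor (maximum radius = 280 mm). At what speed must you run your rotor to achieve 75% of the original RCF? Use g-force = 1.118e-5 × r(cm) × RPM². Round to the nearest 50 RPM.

Original rotor: r = 224 mm = 22.4 cm
RCF_original = 1.118 × 10⁻⁵ × 22.4 × (6000)² = 1.118 × 10⁻⁵ × 22.4 × 36,000,000 ≈ 9,015.6 × g
Target RCF = 0.75 × 9,015.6 ≈ 6,761.7 × g
Your rotor: r = 280 mm = 28.0 cm
6,761.7 = 1.118 × 10⁻⁵ × 28 × N²
N² = 6,761.7 / (31.304 × 10⁻⁵) = 21,600,115
N ≈ √21,600,115 ≈ 4,647.6

≈ 4650 RPM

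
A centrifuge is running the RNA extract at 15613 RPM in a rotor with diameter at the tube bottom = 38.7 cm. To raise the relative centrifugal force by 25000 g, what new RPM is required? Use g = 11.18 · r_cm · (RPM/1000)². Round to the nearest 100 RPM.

r = 38.7 / 2 = 19.35 cm
Current RCF = 11.18 × 19.35 × (15.613)² = 11.18 × 19.35 × 243.765769 ≈ 52,734.6 × g
Target RCF = 52,734.6 + 25,000 = 77,734.6 × g
(N/1000)² = 77,734.6 / 216.333 = 359.3284
N = 1000 × √359.3284 ≈ 18,956.0

≈ 19000 RPM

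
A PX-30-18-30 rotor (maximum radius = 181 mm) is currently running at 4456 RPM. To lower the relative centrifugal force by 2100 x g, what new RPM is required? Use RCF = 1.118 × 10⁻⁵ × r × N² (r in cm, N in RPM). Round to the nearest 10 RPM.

r = 181 mm = 18.1 cm
Current RCF = 1.118 × 10⁻⁵ × 18.1 × (4456)² = 1.118 × 10⁻⁵ × 18.1 × 19,855,936 ≈ 4,018 × g
Target RCF = 4,018 − 2,100 = 1,918 × g
N² = 1,918 / (20.2358 × 10⁻⁵) = 9,478,251
N ≈ √9,478,251 ≈ 3,078.7

≈ 3080 RPM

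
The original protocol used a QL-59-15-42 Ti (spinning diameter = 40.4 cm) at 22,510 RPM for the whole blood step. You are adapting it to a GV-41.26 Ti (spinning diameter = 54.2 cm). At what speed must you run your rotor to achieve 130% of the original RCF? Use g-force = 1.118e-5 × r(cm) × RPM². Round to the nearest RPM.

Original rotor: r = 40.4 / 2 = 20.2 cm
RCF_original = 1.118 × 10⁻⁵ × 20.2 × (22510)² = 1.118 × 10⁻⁵ × 20.2 × 506,700,100 ≈ 114,431.1 × g
Target RCF = 1.3 × 114,431.1 ≈ 148,760.4 × g
Your rotor: r = 54.2 / 2 = 27.1 cm
148,760.4 = 1.118 × 10⁻⁵ × 27.1 × N²
N² = 148,760.4 / (30.2978 × 10⁻⁵) = 490,994,066
N ≈ √490,994,066 ≈ 22,158.4

22158 RPM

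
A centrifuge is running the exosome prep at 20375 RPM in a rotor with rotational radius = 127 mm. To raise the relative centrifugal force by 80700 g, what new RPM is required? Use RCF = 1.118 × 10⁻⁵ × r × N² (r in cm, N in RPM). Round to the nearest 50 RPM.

≈ 31350 RPM

r = 127 mm = 12.7 cm
Current RCF = 1.118 × 10⁻⁵ × 12.7 × (20375)² = 1.118 × 10⁻⁵ × 12.7 × 415,140,625 ≈ 58,944.2 × g
Target RCF = 58,944.2 + 80,700 = 139,644.2 × g
N² = 139,644.2 / (14.1986 × 10⁻⁵) = 983,506,825
N ≈ √983,506,825 ≈ 31,360.9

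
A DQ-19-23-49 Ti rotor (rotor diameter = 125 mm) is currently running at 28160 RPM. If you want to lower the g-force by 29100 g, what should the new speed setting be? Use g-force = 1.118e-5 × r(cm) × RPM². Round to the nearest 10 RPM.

r = 125 mm / 2 = 62.5 mm = 6.25 cm
Current RCF = 1.118 × 10⁻⁵ × 6.25 × (28160)² = 1.118 × 10⁻⁵ × 6.25 × 792,985,600 ≈ 55,409.9 × g
Target RCF = 55,409.9 − 29,100 = 26,309.9 × g
N² = 26,309.9 / (6.9875 × 10⁻⁵) = 376,528,086
N ≈ √376,528,086 ≈ 19,404.3

≈ 19400 RPM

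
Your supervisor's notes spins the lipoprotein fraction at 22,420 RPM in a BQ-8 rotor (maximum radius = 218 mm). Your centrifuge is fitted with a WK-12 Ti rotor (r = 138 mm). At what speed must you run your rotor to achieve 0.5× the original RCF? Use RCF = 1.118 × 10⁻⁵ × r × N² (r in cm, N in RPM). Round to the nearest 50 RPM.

Original rotor: r = 218 mm = 21.8 cm
RCF_original = 1.118 × 10⁻⁵ × 21.8 × (22420)² = 1.118 × 10⁻⁵ × 21.8 × 502,656,400 ≈ 122,509.4 × g
Target RCF = 0.5 × 122,509.4 ≈ 61,254.7 × g
Your rotor: r = 138 mm = 13.8 cm
61,254.7 = 1.118 × 10⁻⁵ × 13.8 × N²
N² = 61,254.7 / (15.4284 × 10⁻⁵) = 397,025,615
N ≈ √397,025,615 ≈ 19,925.5

≈ 19950 RPM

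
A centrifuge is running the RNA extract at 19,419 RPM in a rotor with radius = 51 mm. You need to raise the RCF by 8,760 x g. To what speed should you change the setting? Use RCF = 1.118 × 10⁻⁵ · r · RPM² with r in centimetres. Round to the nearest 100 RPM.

r = 51 mm = 5.1 cm
Current RCF = 1.118 × 10⁻⁵ × 5.1 × (19419)² = 1.118 × 10⁻⁵ × 5.1 × 377,097,561 ≈ 21,501.3 × g
Target RCF = 21,501.3 + 8,760 = 30,261.3 × g
N² = 30,261.3 / (5.7018 × 10⁻⁵) = 530,732,400
N ≈ √530,732,400 ≈ 23,037.6

23000 RPM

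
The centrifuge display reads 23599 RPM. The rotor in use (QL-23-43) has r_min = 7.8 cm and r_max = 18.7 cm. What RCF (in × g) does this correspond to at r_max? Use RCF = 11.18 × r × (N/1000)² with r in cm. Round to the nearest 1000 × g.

Use r_max = 18.7 cm.
RCF = 11.18 × r × (N/1000)²
RCF = 11.18 × 18.7 × (23.599)² = 11.18 × 18.7 × 556.912801 ≈ 116,431.5 × g

≈ 116000 × g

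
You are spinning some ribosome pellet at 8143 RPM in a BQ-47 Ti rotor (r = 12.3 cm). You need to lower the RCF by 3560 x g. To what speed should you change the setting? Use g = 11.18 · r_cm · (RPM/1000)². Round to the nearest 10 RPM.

Current RCF = 11.18 × 12.3 × (8.143)² = 11.18 × 12.3 × 66.308449 ≈ 9,118.3 × g
Target RCF = 9,118.3 − 3,560 = 5,558.3 × g
(N/1000)² = 5,558.3 / 137.514 = 40.41988
N = 1000 × √40.41988 ≈ 6,357.7

6360 RPM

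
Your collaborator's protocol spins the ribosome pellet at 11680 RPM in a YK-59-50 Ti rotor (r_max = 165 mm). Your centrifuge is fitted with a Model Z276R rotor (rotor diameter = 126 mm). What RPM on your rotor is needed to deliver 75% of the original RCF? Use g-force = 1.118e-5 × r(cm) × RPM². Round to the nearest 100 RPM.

Original rotor: r = 165 mm = 16.5 cm
RCF_original = 1.118 × 10⁻⁵ × 16.5 × (11680)² = 1.118 × 10⁻⁵ × 16.5 × 136,422,400 ≈ 25,165.8 × g
Target RCF = 0.75 × 25,165.8 ≈ 18,874.3 × g
Your rotor: r = 126 mm / 2 = 63 mm = 6.3 cm
18,874.3 = 1.118 × 10⁻⁵ × 6.3 × N²
N² = 18,874.3 / (7.0434 × 10⁻⁵) = 267,971,434
N ≈ √267,971,434 ≈ 16,369.8

16400 RPM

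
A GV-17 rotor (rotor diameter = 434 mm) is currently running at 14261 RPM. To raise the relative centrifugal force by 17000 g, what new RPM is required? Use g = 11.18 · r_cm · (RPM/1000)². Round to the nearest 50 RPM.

≈ 16550 RPM

r = 434 mm / 2 = 217 mm = 21.7 cm
Current RCF = 11.18 × 21.7 × (14.261)² = 11.18 × 21.7 × 203.376121 ≈ 49,340.3 × g
Target RCF = 49,340.3 + 17,000 = 66,340.3 × g
(N/1000)² = 66,340.3 / 242.606 = 273.4487
N = 1000 × √273.4487 ≈ 16,536.3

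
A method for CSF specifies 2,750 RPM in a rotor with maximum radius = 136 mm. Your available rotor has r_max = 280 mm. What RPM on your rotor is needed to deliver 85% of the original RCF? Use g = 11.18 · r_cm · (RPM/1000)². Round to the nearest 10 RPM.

1770 RPM

Original rotor: r = 136 mm = 13.6 cm
RCF_original = 11.18 × 13.6 × (2.75)² = 11.18 × 13.6 × 7.5625 ≈ 1,149.9 × g
Target RCF = 0.85 × 1,149.9 ≈ 977.4 × g
Your rotor: r = 280 mm = 28.0 cm
977.4 = 11.18 × 28 × (N/1000)²
(N/1000)² = 977.4 / 313.04 = 3.122285
N = 1000 × √3.122285 ≈ 1,767.0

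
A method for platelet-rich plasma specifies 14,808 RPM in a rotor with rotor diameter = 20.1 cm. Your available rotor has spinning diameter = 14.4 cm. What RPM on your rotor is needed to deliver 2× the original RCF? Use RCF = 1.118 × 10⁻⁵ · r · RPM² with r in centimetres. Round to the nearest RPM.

24742 RPM

Original rotor: r = 20.1 / 2 = 10.05 cm
RCF_original = 1.118 × 10⁻⁵ × 10.05 × (14808)² = 1.118 × 10⁻⁵ × 10.05 × 219,276,864 ≈ 24,637.7 × g
Target RCF = 2 × 24,637.7 ≈ 49,275.4 × g
Your rotor: r = 14.4 / 2 = 7.2 cm
49,275.4 = 1.118 × 10⁻⁵ × 7.2 × N²
N² = 49,275.4 / (8.0496 × 10⁻⁵) = 612,147,187
N ≈ √612,147,187 ≈ 24,741.6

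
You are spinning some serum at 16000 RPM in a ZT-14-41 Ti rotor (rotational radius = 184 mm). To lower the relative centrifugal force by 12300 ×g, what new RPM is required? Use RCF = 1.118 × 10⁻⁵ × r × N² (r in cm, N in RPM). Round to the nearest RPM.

N₂ ≈ 14007 RPM

r = 184 mm = 18.4 cm
Current RCF = 1.118 × 10⁻⁵ × 18.4 × (16000)² = 1.118 × 10⁻⁵ × 18.4 × 256,000,000 ≈ 52,662.3 × g
Target RCF = 52,662.3 − 12,300 = 40,362.3 × g
N² = 40,362.3 / (20.5712 × 10⁻⁵) = 196,207,805
N ≈ √196,207,805 ≈ 14,007.4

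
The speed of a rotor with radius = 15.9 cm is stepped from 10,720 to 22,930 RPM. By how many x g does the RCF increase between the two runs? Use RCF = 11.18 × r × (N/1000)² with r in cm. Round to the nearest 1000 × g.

73000 x g

RCF₁ = 11.18 × 15.9 × (10.72)² = 11.18 × 15.9 × 114.9184 ≈ 20,428.1 × g
RCF₂ = 11.18 × 15.9 × (22.93)² = 11.18 × 15.9 × 525.7849 ≈ 93,464.6 × g
Increase = 93,464.6 − 20,428.1 = 73,036.5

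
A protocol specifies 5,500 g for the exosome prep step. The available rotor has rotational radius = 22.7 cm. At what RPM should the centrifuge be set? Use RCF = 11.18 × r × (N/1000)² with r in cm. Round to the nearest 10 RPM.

RCF = 11.18 × r × (N/1000)²
5,500 = 11.18 × 22.7 × (N/1000)²
(N/1000)² = 5,500 / 253.786 = 21.6718
N = 1000 × √21.6718 ≈ 4,655.3

≈ 4660 RPM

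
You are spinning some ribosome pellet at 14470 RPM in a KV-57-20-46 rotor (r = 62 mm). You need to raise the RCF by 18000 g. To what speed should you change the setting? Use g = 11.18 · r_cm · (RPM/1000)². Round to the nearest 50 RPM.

N₂ ≈ 21650 RPM

r = 62 mm = 6.2 cm
Current RCF = 11.18 × 6.2 × (14.47)² = 11.18 × 6.2 × 209.3809 ≈ 14,513.4 × g
Target RCF = 14,513.4 + 18,000 = 32,513.4 × g
(N/1000)² = 32,513.4 / 69.316 = 469.0605
N = 1000 × √469.0605 ≈ 21,657.8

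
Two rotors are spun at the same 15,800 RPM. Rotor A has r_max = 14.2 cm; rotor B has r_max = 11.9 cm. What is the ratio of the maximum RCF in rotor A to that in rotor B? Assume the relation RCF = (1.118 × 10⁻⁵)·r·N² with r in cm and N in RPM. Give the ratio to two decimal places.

At fixed N, RCF ∝ r, so RCF_A/RCF_B = r_A/r_B = 14.2 / 11.9 = 1.1933.

1.19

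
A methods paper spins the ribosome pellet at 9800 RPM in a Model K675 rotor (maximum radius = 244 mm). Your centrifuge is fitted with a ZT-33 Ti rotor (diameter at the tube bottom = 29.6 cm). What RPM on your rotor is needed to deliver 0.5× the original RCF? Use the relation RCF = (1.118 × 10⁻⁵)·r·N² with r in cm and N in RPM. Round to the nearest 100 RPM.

Original rotor: r = 244 mm = 24.4 cm
RCF = 1.118 × 10⁻⁵ × r × N²
RCF_original = 1.118 × 10⁻⁵ × 24.4 × (9800)² = 1.118 × 10⁻⁵ × 24.4 × 96,040,000 ≈ 26,198.9 × g
Target RCF = 0.5 × 26,198.9 ≈ 13,099.5 × g
Your rotor: r = 29.6 / 2 = 14.8 cm
13,099.5 = 1.118 × 10⁻⁵ × 14.8 × N²
N² = 13,099.5 / (16.5464 × 10⁻⁵) = 79,168,278
N ≈ √79,168,278 ≈ 8,897.7

8900 RPM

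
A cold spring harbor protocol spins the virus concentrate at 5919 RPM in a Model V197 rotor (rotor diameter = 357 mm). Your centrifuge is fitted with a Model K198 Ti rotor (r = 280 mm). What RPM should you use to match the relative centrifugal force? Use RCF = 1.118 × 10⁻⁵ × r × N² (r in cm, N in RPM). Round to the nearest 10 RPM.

4730 RPM

Original rotor: r = 357 mm / 2 = 178.5 mm = 17.85 cm
RCF_original = 1.118 × 10⁻⁵ × 17.85 × (5919)² = 1.118 × 10⁻⁵ × 17.85 × 35,034,561 ≈ 6,991.6 × g
Your rotor: r = 280 mm = 28.0 cm
6,991.6 = 1.118 × 10⁻⁵ × 28 × N²
N² = 6,991.6 / (31.304 × 10⁻⁵) = 22,334,526
N ≈ √22,334,526 ≈ 4,725.9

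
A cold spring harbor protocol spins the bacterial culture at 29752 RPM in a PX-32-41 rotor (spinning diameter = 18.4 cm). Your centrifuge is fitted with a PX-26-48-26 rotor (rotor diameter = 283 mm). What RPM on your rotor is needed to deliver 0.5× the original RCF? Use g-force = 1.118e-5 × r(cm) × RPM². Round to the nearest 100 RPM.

≈ 17000 RPM

Original rotor: r = 18.4 / 2 = 9.2 cm
RCF_original = 1.118 × 10⁻⁵ × 9.2 × (29752)² = 1.118 × 10⁻⁵ × 9.2 × 885,181,504 ≈ 91,046.2 × g
Target RCF = 0.5 × 91,046.2 ≈ 45,523.1 × g
Your rotor: r = 283 mm / 2 = 141.5 mm = 14.15 cm
45,523.1 = 1.118 × 10⁻⁵ × 14.15 × N²
N² = 45,523.1 / (15.8197 × 10⁻⁵) = 287,762,094
N ≈ √287,762,094 ≈ 16,963.6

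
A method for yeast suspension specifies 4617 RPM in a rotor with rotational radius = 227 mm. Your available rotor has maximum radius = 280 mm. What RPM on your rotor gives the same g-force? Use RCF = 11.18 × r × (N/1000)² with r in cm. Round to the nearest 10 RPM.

Original rotor: r = 227 mm = 22.7 cm
RCF_original = 11.18 × 22.7 × (4.617)² = 11.18 × 22.7 × 21.316689 ≈ 5,409.9 × g
Your rotor: r = 280 mm = 28.0 cm
5,409.9 = 11.18 × 28 × (N/1000)²
(N/1000)² = 5,409.9 / 313.04 = 17.28182
N = 1000 × √17.28182 ≈ 4,157.1

≈ 4160 RPM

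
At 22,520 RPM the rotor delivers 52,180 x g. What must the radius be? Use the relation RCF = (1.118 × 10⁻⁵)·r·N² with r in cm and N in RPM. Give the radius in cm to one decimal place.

52180 = 1.118 × 10⁻⁵ × r × (22520)²
r = 52180 / (1.118 × 10⁻⁵ × 507,150,400) = 52180 / 5669.941 ≈ 9.203 cm

r ≈ 9.2 cm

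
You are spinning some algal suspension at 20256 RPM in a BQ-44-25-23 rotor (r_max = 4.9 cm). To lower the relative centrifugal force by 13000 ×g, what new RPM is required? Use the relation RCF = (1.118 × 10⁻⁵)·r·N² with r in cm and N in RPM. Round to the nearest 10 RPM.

Current RCF = 1.118 × 10⁻⁵ × 4.9 × (20256)² = 1.118 × 10⁻⁵ × 4.9 × 410,305,536 ≈ 22,477.4 × g
Target RCF = 22,477.4 − 13,000 = 9,477.4 × g
N² = 9,477.4 / (5.4782 × 10⁻⁵) = 173,002,081
N ≈ √173,002,081 ≈ 13,153.0

13150 RPM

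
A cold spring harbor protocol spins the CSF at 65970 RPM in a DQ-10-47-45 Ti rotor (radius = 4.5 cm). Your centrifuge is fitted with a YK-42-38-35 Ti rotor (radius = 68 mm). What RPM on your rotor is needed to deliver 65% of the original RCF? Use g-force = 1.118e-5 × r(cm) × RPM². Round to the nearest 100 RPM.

≈ 43300 RPM

RCF = 1.118 × 10⁻⁵ × r × N²
RCF_original = 1.118 × 10⁻⁵ × 4.5 × (65970)² = 1.118 × 10⁻⁵ × 4.5 × 4,352,040,900 ≈ 218,951.2 × g
Target RCF = 0.65 × 218,951.2 ≈ 142,318.3 × g
Your rotor: r = 68 mm = 6.8 cm
142,318.3 = 1.118 × 10⁻⁵ × 6.8 × N²
N² = 142,318.3 / (7.6024 × 10⁻⁵) = 1,872,018,047
N ≈ √1,872,018,047 ≈ 43,266.8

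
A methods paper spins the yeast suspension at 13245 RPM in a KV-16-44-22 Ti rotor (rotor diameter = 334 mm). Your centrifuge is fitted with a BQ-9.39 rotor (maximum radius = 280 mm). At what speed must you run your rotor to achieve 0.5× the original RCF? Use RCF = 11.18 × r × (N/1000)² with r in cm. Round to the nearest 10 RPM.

≈ 7230 RPM

Original rotor: r = 334 mm / 2 = 167 mm = 16.7 cm
RCF_original = 11.18 × 16.7 × (13.245)² = 11.18 × 16.7 × 175.430025 ≈ 32,753.8 × g
Target RCF = 0.5 × 32,753.8 ≈ 16,376.9 × g
Your rotor: r = 280 mm = 28.0 cm
16,376.9 = 11.18 × 28 × (N/1000)²
(N/1000)² = 16,376.9 / 313.04 = 52.31568
N = 1000 × √52.31568 ≈ 7,233.0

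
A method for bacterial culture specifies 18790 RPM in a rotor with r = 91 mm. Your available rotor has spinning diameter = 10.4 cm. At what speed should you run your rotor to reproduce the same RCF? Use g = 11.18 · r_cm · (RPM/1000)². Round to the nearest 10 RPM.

24860 RPM

Original rotor: r = 91 mm = 9.1 cm
RCF_original = 11.18 × 9.1 × (18.79)² = 11.18 × 9.1 × 353.0641 ≈ 35,920 × g
Your rotor: r = 10.4 / 2 = 5.2 cm
35,920 = 11.18 × 5.2 × (N/1000)²
(N/1000)² = 35,920 / 58.136 = 617.8616
N = 1000 × √617.8616 ≈ 24,856.8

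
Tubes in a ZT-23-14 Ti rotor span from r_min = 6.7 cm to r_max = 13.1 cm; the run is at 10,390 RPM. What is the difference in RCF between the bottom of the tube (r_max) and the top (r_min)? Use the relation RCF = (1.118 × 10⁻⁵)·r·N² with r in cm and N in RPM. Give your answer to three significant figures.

ΔRCF ≈ 7720 × g

ΔRCF = 1.118 × 10⁻⁵ × (r_max − r_min) × N² = 1.118 × 10⁻⁵ × 6.4 × 107,952,100 ≈ 7,724.2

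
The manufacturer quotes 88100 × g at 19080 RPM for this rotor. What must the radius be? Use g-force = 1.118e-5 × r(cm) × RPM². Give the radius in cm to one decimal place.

≈ 21.6 cm

88100 = 1.118 × 10⁻⁵ × r × (19080)²
r = 88100 / (1.118 × 10⁻⁵ × 364,046,400) = 88100 / 4070.039 ≈ 21.646 cm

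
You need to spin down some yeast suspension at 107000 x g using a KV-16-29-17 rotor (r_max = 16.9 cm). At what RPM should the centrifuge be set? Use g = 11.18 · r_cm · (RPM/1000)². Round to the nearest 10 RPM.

N ≈ 23800 RPM

107,000 = 11.18 × 16.9 × (N/1000)²
(N/1000)² = 107,000 / 188.942 = 566.3114
N = 1000 × √566.3114 ≈ 23,797.3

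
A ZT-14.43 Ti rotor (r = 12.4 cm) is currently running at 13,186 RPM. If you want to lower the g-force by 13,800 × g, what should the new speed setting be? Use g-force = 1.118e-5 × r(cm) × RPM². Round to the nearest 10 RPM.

Current RCF = 1.118 × 10⁻⁵ × 12.4 × (13186)² = 1.118 × 10⁻⁵ × 12.4 × 173,870,596 ≈ 24,104 × g
Target RCF = 24,104 − 13,800 = 10,304 × g
N² = 10,304 / (13.8632 × 10⁻⁵) = 74,326,274
N ≈ √74,326,274 ≈ 8,621.3

≈ 8620 RPM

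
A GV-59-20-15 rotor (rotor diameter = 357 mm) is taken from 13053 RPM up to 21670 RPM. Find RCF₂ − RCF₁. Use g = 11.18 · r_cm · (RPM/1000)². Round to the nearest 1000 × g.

60000 ×g

r = 357 mm / 2 = 178.5 mm = 17.85 cm
RCF₁ = 11.18 × 17.85 × (13.053)² = 11.18 × 17.85 × 170.380809 ≈ 34,001.7 × g
RCF₂ = 11.18 × 17.85 × (21.67)² = 11.18 × 17.85 × 469.5889 ≈ 93,712.6 × g
Increase = 93,712.6 − 34,001.7 = 59,710.9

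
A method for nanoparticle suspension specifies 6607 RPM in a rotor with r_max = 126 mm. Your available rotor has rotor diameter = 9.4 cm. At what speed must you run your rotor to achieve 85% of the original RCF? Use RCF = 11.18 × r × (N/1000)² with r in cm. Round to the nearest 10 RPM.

Original rotor: r = 126 mm = 12.6 cm
RCF_original = 11.18 × 12.6 × (6.607)² = 11.18 × 12.6 × 43.652449 ≈ 6,149.2 × g
Target RCF = 0.85 × 6,149.2 ≈ 5,226.8 × g
Your rotor: r = 9.4 / 2 = 4.7 cm
5,226.8 = 11.18 × 4.7 × (N/1000)²
(N/1000)² = 5,226.8 / 52.546 = 99.47094
N = 1000 × √99.47094 ≈ 9,973.5

≈ 9970 RPM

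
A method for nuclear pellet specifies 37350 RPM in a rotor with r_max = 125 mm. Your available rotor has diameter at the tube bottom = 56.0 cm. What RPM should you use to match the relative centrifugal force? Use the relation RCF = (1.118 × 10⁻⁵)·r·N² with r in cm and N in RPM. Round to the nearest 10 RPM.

Original rotor: r = 125 mm = 12.5 cm
RCF = 1.118 × 10⁻⁵ × r × N²
RCF_original = 1.118 × 10⁻⁵ × 12.5 × (37350)² = 1.118 × 10⁻⁵ × 12.5 × 1,395,022,500 ≈ 194,954.4 × g
Your rotor: r = 56.0 / 2 = 28 cm
194,954.4 = 1.118 × 10⁻⁵ × 28 × N²
N² = 194,954.4 / (31.304 × 10⁻⁵) = 622,777,920
N ≈ √622,777,920 ≈ 24,955.5

24960 RPM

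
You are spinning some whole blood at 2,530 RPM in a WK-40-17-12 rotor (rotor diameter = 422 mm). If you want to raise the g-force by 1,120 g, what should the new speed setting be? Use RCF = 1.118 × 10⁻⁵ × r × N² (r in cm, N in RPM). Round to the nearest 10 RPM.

3340 RPM

r = 422 mm / 2 = 211 mm = 21.1 cm
Current RCF = 1.118 × 10⁻⁵ × 21.1 × (2530)² = 1.118 × 10⁻⁵ × 21.1 × 6,400,900 ≈ 1,510 × g
Target RCF = 1,510 + 1,120 = 2,630 × g
N² = 2,630 / (23.5898 × 10⁻⁵) = 11,148,886
N ≈ √11,148,886 ≈ 3,339.0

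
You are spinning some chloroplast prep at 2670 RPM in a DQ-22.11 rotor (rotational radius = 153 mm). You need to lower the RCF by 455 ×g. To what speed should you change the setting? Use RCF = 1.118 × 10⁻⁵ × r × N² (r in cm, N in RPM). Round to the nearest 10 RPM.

2110 RPM

r = 153 mm = 15.3 cm
Current RCF = 1.118 × 10⁻⁵ × 15.3 × (2670)² = 1.118 × 10⁻⁵ × 15.3 × 7,128,900 ≈ 1,219.4 × g
Target RCF = 1,219.4 − 455 = 764.4 × g
N² = 764.4 / (17.1054 × 10⁻⁵) = 4,468,764
N ≈ √4,468,764 ≈ 2,113.9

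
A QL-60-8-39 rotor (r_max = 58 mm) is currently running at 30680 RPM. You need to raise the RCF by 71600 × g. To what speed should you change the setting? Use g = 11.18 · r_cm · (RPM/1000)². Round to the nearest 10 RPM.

≈ 45230 RPM

r = 58 mm = 5.8 cm
Current RCF = 11.18 × 5.8 × (30.68)² = 11.18 × 5.8 × 941.2624 ≈ 61,035.2 × g
Target RCF = 61,035.2 + 71,600 = 132,635.2 × g
(N/1000)² = 132,635.2 / 64.844 = 2045.451
N = 1000 × √2045.451 ≈ 45,226.7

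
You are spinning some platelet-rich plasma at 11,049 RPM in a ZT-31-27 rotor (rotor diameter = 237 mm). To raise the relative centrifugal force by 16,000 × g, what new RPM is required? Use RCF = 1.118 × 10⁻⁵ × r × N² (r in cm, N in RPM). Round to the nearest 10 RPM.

N₂ ≈ 15580 RPM

r = 237 mm / 2 = 118.5 mm = 11.85 cm
Current RCF = 1.118 × 10⁻⁵ × 11.85 × (11049)² = 1.118 × 10⁻⁵ × 11.85 × 122,080,401 ≈ 16,173.6 × g
Target RCF = 16,173.6 + 16,000 = 32,173.6 × g
N² = 32,173.6 / (13.2483 × 10⁻⁵) = 242,850,781
N ≈ √242,850,781 ≈ 15,583.7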